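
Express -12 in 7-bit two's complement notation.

1. Binary of +12:  0001100
2. Invert bits:     1110011
3. Add 1:           1110100

Answer: 1110100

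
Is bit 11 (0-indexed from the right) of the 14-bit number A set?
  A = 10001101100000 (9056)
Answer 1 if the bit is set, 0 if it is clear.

Bit 11 is the 12th from the right.
  10001101100000
    ^
That bit is 0.

Answer: 0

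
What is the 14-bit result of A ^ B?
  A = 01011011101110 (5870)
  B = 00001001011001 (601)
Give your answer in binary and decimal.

Apply ^ to each column (1 where bits differ):
  01011011101110
^ 00001001011001
----------------
  01010010110111

Answer: 01010010110111 (5303)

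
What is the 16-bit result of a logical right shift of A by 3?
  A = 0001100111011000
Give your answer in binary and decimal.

Logical shift right by 3: drop the bottom 3 bit(s), prepend 3 zero(s) on the left.
  0001100111011000  ->  keep [0001100111011], discard [000], prepend 000
= 0000001100111011

Answer: 0000001100111011 (827)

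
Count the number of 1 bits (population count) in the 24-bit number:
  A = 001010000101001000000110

001010000101001000000110
1-bits at positions (from bit 0 = LSB): 1, 2, 9, 12, 14, 19, 21
Count = 7

Answer: 7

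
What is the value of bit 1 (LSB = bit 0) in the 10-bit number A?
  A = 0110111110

Bit 1 is the 2nd from the right.
  0110111110
          ^
That bit is 1.

Answer: 1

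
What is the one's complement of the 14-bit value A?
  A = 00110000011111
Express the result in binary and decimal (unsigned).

Flip each bit (0->1, 1->0):
  00110000011111
  11001111100000

Answer: 11001111100000 (13280)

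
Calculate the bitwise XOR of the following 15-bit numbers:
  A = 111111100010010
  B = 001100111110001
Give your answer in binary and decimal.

Apply ^ to each column (1 where bits differ):
  111111100010010
^ 001100111110001
-----------------
  110011011100011

Answer: 110011011100011 (26339)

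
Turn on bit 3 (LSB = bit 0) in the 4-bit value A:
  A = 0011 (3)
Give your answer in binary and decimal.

Mask = 1 << 3 = 1000
Bit 3 of A is 0, so OR-ing with the mask flips it to 1.
  0011
| 1000
------
  1011

Answer: 1011 (11)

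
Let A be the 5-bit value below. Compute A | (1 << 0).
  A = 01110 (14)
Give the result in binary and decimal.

Mask = 1 << 0 = 00001
Bit 0 of A is 0, so OR-ing with the mask flips it to 1.
  01110
| 00001
-------
  01111

Answer: 01111 (15)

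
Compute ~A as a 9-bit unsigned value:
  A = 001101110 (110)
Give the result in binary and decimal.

Flip each bit (0->1, 1->0):
  001101110
  110010001

Answer: 110010001 (401)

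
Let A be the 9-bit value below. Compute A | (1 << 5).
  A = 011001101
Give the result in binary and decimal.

Mask = 1 << 5 = 000100000
Bit 5 of A is 0, so OR-ing with the mask flips it to 1.
  011001101
| 000100000
-----------
  011101101

Answer: 011101101 (237)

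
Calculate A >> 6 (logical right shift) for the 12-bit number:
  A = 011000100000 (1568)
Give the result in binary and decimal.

Logical shift right by 6: drop the bottom 6 bit(s), prepend 6 zero(s) on the left.
  011000100000  ->  keep [011000], discard [100000], prepend 000000
= 000000011000

Answer: 000000011000 (24)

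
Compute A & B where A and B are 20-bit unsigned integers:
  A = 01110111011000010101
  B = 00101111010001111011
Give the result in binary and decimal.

Apply & to each column (1 only where both bits are 1):
  01110111011000010101
& 00101111010001111011
----------------------
  00100111010000010001

Answer: 00100111010000010001 (160785)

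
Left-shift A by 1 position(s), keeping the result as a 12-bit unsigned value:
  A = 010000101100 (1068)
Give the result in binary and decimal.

Shift left by 1: drop the top 1 bit(s), append 1 zero(s) on the right.
  010000101100  ->  discard [0], keep [10000101100], append 0
= 100001011000

Answer: 100001011000 (2136)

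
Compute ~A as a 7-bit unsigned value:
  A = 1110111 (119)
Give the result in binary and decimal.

Flip each bit (0->1, 1->0):
  1110111
  0001000

Answer: 0001000 (8)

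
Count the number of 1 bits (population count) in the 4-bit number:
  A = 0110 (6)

0110
1-bits at positions (from bit 0 = LSB): 1, 2
Count = 2

Answer: 2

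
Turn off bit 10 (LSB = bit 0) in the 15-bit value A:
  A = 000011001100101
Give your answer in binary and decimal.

Mask = ~(1 << 10) = 111101111111111
Bit 10 of A is 1, so AND-ing with the mask clears it to 0.
  000011001100101
& 111101111111111
-----------------
  000001001100101

Answer: 000001001100101 (613)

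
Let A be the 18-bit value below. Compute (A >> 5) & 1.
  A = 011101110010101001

Bit 5 is the 6th from the right.
  011101110010101001
              ^
That bit is 1.

Answer: 1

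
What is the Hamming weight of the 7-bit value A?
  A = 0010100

0010100
1-bits at positions (from bit 0 = LSB): 2, 4
Count = 2

Answer: 2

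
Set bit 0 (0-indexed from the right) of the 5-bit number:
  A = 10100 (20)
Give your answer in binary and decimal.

Mask = 1 << 0 = 00001
Bit 0 of A is 0, so OR-ing with the mask flips it to 1.
  10100
| 00001
-------
  10101

Answer: 10101 (21)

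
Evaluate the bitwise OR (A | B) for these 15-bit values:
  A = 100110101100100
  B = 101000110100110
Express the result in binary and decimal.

Apply | to each column (1 where either bit is 1):
  100110101100100
| 101000110100110
-----------------
  101110111100110

Answer: 101110111100110 (24038)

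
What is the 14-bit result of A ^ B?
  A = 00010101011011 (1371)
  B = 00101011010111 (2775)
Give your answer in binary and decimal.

Apply ^ to each column (1 where bits differ):
  00010101011011
^ 00101011010111
----------------
  00111110001100

Answer: 00111110001100 (3980)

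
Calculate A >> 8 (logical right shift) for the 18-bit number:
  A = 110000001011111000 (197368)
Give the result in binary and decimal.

Logical shift right by 8: drop the bottom 8 bit(s), prepend 8 zero(s) on the left.
  110000001011111000  ->  keep [1100000010], discard [11111000], prepend 00000000
= 000000001100000010

Answer: 000000001100000010 (770)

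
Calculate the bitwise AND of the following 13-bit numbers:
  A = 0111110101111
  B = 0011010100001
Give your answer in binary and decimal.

Apply & to each column (1 only where both bits are 1):
  0111110101111
& 0011010100001
---------------
  0011010100001

Answer: 0011010100001 (1697)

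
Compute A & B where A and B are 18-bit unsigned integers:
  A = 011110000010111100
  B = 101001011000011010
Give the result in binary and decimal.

Apply & to each column (1 only where both bits are 1):
  011110000010111100
& 101001011000011010
--------------------
  001000000000011000

Answer: 001000000000011000 (32792)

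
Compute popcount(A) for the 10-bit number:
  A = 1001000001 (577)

1001000001
1-bits at positions (from bit 0 = LSB): 0, 6, 9
Count = 3

Answer: 3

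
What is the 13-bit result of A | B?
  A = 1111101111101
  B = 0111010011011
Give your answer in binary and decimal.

Apply | to each column (1 where either bit is 1):
  1111101111101
| 0111010011011
---------------
  1111111111111

Answer: 1111111111111 (8191)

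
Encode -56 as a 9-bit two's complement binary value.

1. Binary of +56:  000111000
2. Invert bits:     111000111
3. Add 1:           111001000

Answer: 111001000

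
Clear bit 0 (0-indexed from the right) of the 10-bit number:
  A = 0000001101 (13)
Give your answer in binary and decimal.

Mask = ~(1 << 0) = 1111111110
Bit 0 of A is 1, so AND-ing with the mask clears it to 0.
  0000001101
& 1111111110
------------
  0000001100

Answer: 0000001100 (12)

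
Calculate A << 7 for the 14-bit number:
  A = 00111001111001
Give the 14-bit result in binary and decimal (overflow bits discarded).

Shift left by 7: drop the top 7 bit(s), append 7 zero(s) on the right.
  00111001111001  ->  discard [0011100], keep [1111001], append 0000000
= 11110010000000

Answer: 11110010000000 (15488)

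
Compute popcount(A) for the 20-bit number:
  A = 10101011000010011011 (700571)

10101011000010011011
1-bits at positions (from bit 0 = LSB): 0, 1, 3, 4, 7, 12, 13, 15, 17, 19
Count = 10

Answer: 10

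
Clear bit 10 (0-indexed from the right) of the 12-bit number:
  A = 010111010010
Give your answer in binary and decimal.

Mask = ~(1 << 10) = 101111111111
Bit 10 of A is 1, so AND-ing with the mask clears it to 0.
  010111010010
& 101111111111
--------------
  000111010010

Answer: 000111010010 (466)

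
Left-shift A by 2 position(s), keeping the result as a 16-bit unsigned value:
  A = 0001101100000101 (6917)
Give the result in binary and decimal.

Shift left by 2: drop the top 2 bit(s), append 2 zero(s) on the right.
  0001101100000101  ->  discard [00], keep [01101100000101], append 00
= 0110110000010100

Answer: 0110110000010100 (27668)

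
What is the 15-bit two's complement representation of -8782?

1. Binary of +8782:  010001001001110
2. Invert bits:     101110110110001
3. Add 1:           101110110110010

Answer: 101110110110010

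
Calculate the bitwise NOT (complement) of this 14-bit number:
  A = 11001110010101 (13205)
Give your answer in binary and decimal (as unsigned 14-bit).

Flip each bit (0->1, 1->0):
  11001110010101
  00110001101010

Answer: 00110001101010 (3178)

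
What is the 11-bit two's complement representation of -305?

1. Binary of +305:  00100110001
2. Invert bits:     11011001110
3. Add 1:           11011001111

Answer: 11011001111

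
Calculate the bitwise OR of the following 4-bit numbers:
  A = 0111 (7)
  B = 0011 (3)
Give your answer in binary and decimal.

Apply | to each column (1 where either bit is 1):
  0111
| 0011
------
  0111

Answer: 0111 (7)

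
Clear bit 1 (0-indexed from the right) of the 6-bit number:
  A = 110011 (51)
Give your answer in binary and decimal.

Mask = ~(1 << 1) = 111101
Bit 1 of A is 1, so AND-ing with the mask clears it to 0.
  110011
& 111101
--------
  110001

Answer: 110001 (49)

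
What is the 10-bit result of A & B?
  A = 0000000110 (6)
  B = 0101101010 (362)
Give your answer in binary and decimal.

Apply & to each column (1 only where both bits are 1):
  0000000110
& 0101101010
------------
  0000000010

Answer: 0000000010 (2)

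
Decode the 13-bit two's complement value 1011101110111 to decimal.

MSB is 1, so the value is negative. Find the magnitude:
1. Invert bits:  0100010001000
2. Add 1:        0100010001001  = 2185
3. Apply sign:   -2185

Answer: -2185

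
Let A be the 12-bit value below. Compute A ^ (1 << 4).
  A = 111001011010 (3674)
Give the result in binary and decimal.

Mask = 1 << 4 = 000000010000
Bit 4 of A is 1; XOR with the mask flips it to 0.
  111001011010
^ 000000010000
--------------
  111001001010

Answer: 111001001010 (3658)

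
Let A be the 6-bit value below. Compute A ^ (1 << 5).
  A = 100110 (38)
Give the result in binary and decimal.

Mask = 1 << 5 = 100000
Bit 5 of A is 1; XOR with the mask flips it to 0.
  100110
^ 100000
--------
  000110

Answer: 000110 (6)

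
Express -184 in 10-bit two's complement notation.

1. Binary of +184:  0010111000
2. Invert bits:     1101000111
3. Add 1:           1101001000

Answer: 1101001000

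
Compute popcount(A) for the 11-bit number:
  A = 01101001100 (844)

01101001100
1-bits at positions (from bit 0 = LSB): 2, 3, 6, 8, 9
Count = 5

Answer: 5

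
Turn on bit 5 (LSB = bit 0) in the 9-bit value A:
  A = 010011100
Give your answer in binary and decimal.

Mask = 1 << 5 = 000100000
Bit 5 of A is 0, so OR-ing with the mask flips it to 1.
  010011100
| 000100000
-----------
  010111100

Answer: 010111100 (188)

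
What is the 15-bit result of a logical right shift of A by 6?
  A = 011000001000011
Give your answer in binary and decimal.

Logical shift right by 6: drop the bottom 6 bit(s), prepend 6 zero(s) on the left.
  011000001000011  ->  keep [011000001], discard [000011], prepend 000000
= 000000011000001

Answer: 000000011000001 (193)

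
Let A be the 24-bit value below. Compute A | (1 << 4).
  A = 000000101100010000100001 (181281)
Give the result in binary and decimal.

Mask = 1 << 4 = 000000000000000000010000
Bit 4 of A is 0, so OR-ing with the mask flips it to 1.
  000000101100010000100001
| 000000000000000000010000
--------------------------
  000000101100010000110001

Answer: 000000101100010000110001 (181297)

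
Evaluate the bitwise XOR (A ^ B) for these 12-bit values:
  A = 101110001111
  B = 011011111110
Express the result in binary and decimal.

Apply ^ to each column (1 where bits differ):
  101110001111
^ 011011111110
--------------
  110101110001

Answer: 110101110001 (3441)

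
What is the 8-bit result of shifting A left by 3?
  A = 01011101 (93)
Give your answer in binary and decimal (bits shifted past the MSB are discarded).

Shift left by 3: drop the top 3 bit(s), append 3 zero(s) on the right.
  01011101  ->  discard [010], keep [11101], append 000
= 11101000

Answer: 11101000 (232)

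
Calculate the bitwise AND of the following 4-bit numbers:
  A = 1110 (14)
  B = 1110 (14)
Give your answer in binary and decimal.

Apply & to each column (1 only where both bits are 1):
  1110
& 1110
------
  1110

Answer: 1110 (14)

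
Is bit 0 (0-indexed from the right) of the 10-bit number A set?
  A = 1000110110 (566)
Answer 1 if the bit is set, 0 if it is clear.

Bit 0 is the 1st from the right.
  1000110110
           ^
That bit is 0.

Answer: 0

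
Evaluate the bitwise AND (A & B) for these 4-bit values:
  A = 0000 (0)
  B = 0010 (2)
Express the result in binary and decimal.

Apply & to each column (1 only where both bits are 1):
  0000
& 0010
------
  0000

Answer: 0000 (0)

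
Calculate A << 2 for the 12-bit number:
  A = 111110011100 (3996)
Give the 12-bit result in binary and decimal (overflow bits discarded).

Shift left by 2: drop the top 2 bit(s), append 2 zero(s) on the right.
  111110011100  ->  discard [11], keep [1110011100], append 00
= 111001110000

Answer: 111001110000 (3696)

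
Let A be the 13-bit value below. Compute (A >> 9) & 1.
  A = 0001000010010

Bit 9 is the 10th from the right.
  0001000010010
     ^
That bit is 1.

Answer: 1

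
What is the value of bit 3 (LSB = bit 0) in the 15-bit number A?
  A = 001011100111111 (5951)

Bit 3 is the 4th from the right.
  001011100111111
             ^
That bit is 1.

Answer: 1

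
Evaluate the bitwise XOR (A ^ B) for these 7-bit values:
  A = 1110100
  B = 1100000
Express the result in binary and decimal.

Apply ^ to each column (1 where bits differ):
  1110100
^ 1100000
---------
  0010100

Answer: 0010100 (20)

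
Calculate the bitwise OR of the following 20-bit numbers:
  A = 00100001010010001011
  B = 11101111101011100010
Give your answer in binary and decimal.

Apply | to each column (1 where either bit is 1):
  00100001010010001011
| 11101111101011100010
----------------------
  11101111111011101011

Answer: 11101111111011101011 (982763)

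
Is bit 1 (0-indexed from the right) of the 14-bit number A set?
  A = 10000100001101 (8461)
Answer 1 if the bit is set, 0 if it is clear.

Bit 1 is the 2nd from the right.
  10000100001101
              ^
That bit is 0.

Answer: 0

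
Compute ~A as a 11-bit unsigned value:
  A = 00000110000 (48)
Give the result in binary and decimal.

Flip each bit (0->1, 1->0):
  00000110000
  11111001111

Answer: 11111001111 (1999)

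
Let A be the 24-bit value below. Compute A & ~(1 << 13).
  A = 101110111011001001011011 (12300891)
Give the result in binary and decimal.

Mask = ~(1 << 13) = 111111111101111111111111
Bit 13 of A is 1, so AND-ing with the mask clears it to 0.
  101110111011001001011011
& 111111111101111111111111
--------------------------
  101110111001001001011011

Answer: 101110111001001001011011 (12292699)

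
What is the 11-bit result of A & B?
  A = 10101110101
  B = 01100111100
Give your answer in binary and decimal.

Apply & to each column (1 only where both bits are 1):
  10101110101
& 01100111100
-------------
  00100110100

Answer: 00100110100 (308)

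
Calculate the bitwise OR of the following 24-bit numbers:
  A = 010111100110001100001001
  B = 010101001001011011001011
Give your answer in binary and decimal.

Apply | to each column (1 where either bit is 1):
  010111100110001100001001
| 010101001001011011001011
--------------------------
  010111101111011111001011

Answer: 010111101111011111001011 (6223819)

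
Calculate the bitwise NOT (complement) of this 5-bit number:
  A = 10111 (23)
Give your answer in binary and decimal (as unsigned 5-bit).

Flip each bit (0->1, 1->0):
  10111
  01000

Answer: 01000 (8)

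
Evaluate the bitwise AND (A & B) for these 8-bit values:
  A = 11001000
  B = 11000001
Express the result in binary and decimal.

Apply & to each column (1 only where both bits are 1):
  11001000
& 11000001
----------
  11000000

Answer: 11000000 (192)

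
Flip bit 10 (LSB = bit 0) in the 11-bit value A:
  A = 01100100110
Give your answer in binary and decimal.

Mask = 1 << 10 = 10000000000
Bit 10 of A is 0; XOR with the mask flips it to 1.
  01100100110
^ 10000000000
-------------
  11100100110

Answer: 11100100110 (1830)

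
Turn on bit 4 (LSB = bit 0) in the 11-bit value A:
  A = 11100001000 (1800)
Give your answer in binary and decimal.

Mask = 1 << 4 = 00000010000
Bit 4 of A is 0, so OR-ing with the mask flips it to 1.
  11100001000
| 00000010000
-------------
  11100011000

Answer: 11100011000 (1816)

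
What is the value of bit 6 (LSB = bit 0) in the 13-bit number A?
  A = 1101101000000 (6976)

Bit 6 is the 7th from the right.
  1101101000000
        ^
That bit is 1.

Answer: 1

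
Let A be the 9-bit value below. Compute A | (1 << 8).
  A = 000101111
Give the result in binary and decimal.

Mask = 1 << 8 = 100000000
Bit 8 of A is 0, so OR-ing with the mask flips it to 1.
  000101111
| 100000000
-----------
  100101111

Answer: 100101111 (303)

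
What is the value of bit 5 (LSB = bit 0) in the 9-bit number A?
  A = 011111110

Bit 5 is the 6th from the right.
  011111110
     ^
That bit is 1.

Answer: 1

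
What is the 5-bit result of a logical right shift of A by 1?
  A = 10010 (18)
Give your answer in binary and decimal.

Logical shift right by 1: drop the bottom 1 bit(s), prepend 1 zero(s) on the left.
  10010  ->  keep [1001], discard [0], prepend 0
= 01001

Answer: 01001 (9)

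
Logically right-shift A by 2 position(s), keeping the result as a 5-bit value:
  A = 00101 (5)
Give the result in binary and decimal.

Logical shift right by 2: drop the bottom 2 bit(s), prepend 2 zero(s) on the left.
  00101  ->  keep [001], discard [01], prepend 00
= 00001

Answer: 00001 (1)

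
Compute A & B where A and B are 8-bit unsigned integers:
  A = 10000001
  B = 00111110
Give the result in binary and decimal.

Apply & to each column (1 only where both bits are 1):
  10000001
& 00111110
----------
  00000000

Answer: 00000000 (0)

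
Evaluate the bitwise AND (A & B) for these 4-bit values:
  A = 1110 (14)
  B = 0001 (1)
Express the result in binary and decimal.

Apply & to each column (1 only where both bits are 1):
  1110
& 0001
------
  0000

Answer: 0000 (0)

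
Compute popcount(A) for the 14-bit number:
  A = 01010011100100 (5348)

01010011100100
1-bits at positions (from bit 0 = LSB): 2, 5, 6, 7, 10, 12
Count = 6

Answer: 6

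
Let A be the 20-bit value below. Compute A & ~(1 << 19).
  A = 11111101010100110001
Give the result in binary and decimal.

Mask = ~(1 << 19) = 01111111111111111111
Bit 19 of A is 1, so AND-ing with the mask clears it to 0.
  11111101010100110001
& 01111111111111111111
----------------------
  01111101010100110001

Answer: 01111101010100110001 (513329)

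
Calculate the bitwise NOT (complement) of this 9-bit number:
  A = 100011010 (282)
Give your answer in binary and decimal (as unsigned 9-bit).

Flip each bit (0->1, 1->0):
  100011010
  011100101

Answer: 011100101 (229)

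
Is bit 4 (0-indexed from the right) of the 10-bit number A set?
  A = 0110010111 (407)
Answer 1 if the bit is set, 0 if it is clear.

Bit 4 is the 5th from the right.
  0110010111
       ^
That bit is 1.

Answer: 1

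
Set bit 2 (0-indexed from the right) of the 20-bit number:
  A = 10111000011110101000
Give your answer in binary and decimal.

Mask = 1 << 2 = 00000000000000000100
Bit 2 of A is 0, so OR-ing with the mask flips it to 1.
  10111000011110101000
| 00000000000000000100
----------------------
  10111000011110101100

Answer: 10111000011110101100 (755628)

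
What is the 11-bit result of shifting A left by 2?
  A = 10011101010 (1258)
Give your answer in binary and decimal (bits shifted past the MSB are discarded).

Shift left by 2: drop the top 2 bit(s), append 2 zero(s) on the right.
  10011101010  ->  discard [10], keep [011101010], append 00
= 01110101000

Answer: 01110101000 (936)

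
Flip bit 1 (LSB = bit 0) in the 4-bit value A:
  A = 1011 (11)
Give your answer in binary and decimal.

Mask = 1 << 1 = 0010
Bit 1 of A is 1; XOR with the mask flips it to 0.
  1011
^ 0010
------
  1001

Answer: 1001 (9)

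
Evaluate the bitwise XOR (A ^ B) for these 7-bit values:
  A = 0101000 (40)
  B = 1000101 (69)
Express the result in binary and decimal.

Apply ^ to each column (1 where bits differ):
  0101000
^ 1000101
---------
  1101101

Answer: 1101101 (109)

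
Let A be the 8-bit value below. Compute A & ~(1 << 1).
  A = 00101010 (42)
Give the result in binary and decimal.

Mask = ~(1 << 1) = 11111101
Bit 1 of A is 1, so AND-ing with the mask clears it to 0.
  00101010
& 11111101
----------
  00101000

Answer: 00101000 (40)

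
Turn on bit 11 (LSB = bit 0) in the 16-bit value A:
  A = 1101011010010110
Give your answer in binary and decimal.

Mask = 1 << 11 = 0000100000000000
Bit 11 of A is 0, so OR-ing with the mask flips it to 1.
  1101011010010110
| 0000100000000000
------------------
  1101111010010110

Answer: 1101111010010110 (56982)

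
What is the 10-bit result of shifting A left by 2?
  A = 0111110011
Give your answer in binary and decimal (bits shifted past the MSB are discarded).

Shift left by 2: drop the top 2 bit(s), append 2 zero(s) on the right.
  0111110011  ->  discard [01], keep [11110011], append 00
= 1111001100

Answer: 1111001100 (972)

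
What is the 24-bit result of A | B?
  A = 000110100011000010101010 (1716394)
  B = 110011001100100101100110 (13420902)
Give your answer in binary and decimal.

Apply | to each column (1 where either bit is 1):
  000110100011000010101010
| 110011001100100101100110
--------------------------
  110111101111100111101110

Answer: 110111101111100111101110 (14612974)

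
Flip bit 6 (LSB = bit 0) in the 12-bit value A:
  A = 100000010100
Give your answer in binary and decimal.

Mask = 1 << 6 = 000001000000
Bit 6 of A is 0; XOR with the mask flips it to 1.
  100000010100
^ 000001000000
--------------
  100001010100

Answer: 100001010100 (2132)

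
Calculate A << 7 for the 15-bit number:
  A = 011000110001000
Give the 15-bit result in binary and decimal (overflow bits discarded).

Shift left by 7: drop the top 7 bit(s), append 7 zero(s) on the right.
  011000110001000  ->  discard [0110001], keep [10001000], append 0000000
= 100010000000000

Answer: 100010000000000 (17408)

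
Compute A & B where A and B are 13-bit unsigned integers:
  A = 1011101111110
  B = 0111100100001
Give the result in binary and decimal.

Apply & to each column (1 only where both bits are 1):
  1011101111110
& 0111100100001
---------------
  0011100100000

Answer: 0011100100000 (1824)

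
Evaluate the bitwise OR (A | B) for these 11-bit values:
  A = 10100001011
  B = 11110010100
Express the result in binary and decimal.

Apply | to each column (1 where either bit is 1):
  10100001011
| 11110010100
-------------
  11110011111

Answer: 11110011111 (1951)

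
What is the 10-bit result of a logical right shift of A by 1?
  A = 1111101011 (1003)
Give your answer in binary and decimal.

Logical shift right by 1: drop the bottom 1 bit(s), prepend 1 zero(s) on the left.
  1111101011  ->  keep [111110101], discard [1], prepend 0
= 0111110101

Answer: 0111110101 (501)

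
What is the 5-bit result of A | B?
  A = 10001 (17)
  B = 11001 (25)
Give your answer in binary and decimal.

Apply | to each column (1 where either bit is 1):
  10001
| 11001
-------
  11001

Answer: 11001 (25)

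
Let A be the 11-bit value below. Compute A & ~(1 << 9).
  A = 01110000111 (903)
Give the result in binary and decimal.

Mask = ~(1 << 9) = 10111111111
Bit 9 of A is 1, so AND-ing with the mask clears it to 0.
  01110000111
& 10111111111
-------------
  00110000111

Answer: 00110000111 (391)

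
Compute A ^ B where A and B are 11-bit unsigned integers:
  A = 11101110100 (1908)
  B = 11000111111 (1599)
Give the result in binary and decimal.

Apply ^ to each column (1 where bits differ):
  11101110100
^ 11000111111
-------------
  00101001011

Answer: 00101001011 (331)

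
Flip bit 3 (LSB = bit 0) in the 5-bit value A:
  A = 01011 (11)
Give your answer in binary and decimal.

Mask = 1 << 3 = 01000
Bit 3 of A is 1; XOR with the mask flips it to 0.
  01011
^ 01000
-------
  00011

Answer: 00011 (3)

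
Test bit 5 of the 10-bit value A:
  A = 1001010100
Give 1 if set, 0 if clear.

Bit 5 is the 6th from the right.
  1001010100
      ^
That bit is 0.

Answer: 0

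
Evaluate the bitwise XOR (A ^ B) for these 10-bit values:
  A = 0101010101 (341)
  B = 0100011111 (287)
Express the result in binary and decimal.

Apply ^ to each column (1 where bits differ):
  0101010101
^ 0100011111
------------
  0001001010

Answer: 0001001010 (74)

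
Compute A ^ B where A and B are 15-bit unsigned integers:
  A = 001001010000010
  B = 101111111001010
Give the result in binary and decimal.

Apply ^ to each column (1 where bits differ):
  001001010000010
^ 101111111001010
-----------------
  100110101001000

Answer: 100110101001000 (19784)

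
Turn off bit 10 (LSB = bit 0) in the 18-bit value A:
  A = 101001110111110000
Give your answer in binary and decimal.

Mask = ~(1 << 10) = 111111101111111111
Bit 10 of A is 1, so AND-ing with the mask clears it to 0.
  101001110111110000
& 111111101111111111
--------------------
  101001100111110000

Answer: 101001100111110000 (170480)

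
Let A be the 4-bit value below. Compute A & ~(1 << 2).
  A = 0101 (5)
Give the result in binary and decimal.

Mask = ~(1 << 2) = 1011
Bit 2 of A is 1, so AND-ing with the mask clears it to 0.
  0101
& 1011
------
  0001

Answer: 0001 (1)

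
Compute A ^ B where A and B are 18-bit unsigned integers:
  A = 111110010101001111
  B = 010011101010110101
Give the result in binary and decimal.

Apply ^ to each column (1 where bits differ):
  111110010101001111
^ 010011101010110101
--------------------
  101101111111111010

Answer: 101101111111111010 (188410)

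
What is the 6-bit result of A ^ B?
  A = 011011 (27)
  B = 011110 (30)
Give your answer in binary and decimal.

Apply ^ to each column (1 where bits differ):
  011011
^ 011110
--------
  000101

Answer: 000101 (5)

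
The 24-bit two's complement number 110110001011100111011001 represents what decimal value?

MSB is 1, so the value is negative. Find the magnitude:
1. Invert bits:  001001110100011000100110
2. Add 1:        001001110100011000100111  = 2573863
3. Apply sign:   -2573863

Answer: -2573863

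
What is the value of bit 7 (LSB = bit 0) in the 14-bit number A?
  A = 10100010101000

Bit 7 is the 8th from the right.
  10100010101000
        ^
That bit is 1.

Answer: 1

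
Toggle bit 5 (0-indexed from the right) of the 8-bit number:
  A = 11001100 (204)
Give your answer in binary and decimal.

Mask = 1 << 5 = 00100000
Bit 5 of A is 0; XOR with the mask flips it to 1.
  11001100
^ 00100000
----------
  11101100

Answer: 11101100 (236)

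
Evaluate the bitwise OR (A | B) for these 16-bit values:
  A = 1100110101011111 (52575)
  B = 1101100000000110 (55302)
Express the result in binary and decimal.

Apply | to each column (1 where either bit is 1):
  1100110101011111
| 1101100000000110
------------------
  1101110101011111

Answer: 1101110101011111 (56671)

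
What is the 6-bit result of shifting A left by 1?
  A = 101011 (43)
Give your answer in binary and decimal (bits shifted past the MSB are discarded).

Shift left by 1: drop the top 1 bit(s), append 1 zero(s) on the right.
  101011  ->  discard [1], keep [01011], append 0
= 010110

Answer: 010110 (22)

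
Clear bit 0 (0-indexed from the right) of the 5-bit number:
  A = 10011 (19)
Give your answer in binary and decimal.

Mask = ~(1 << 0) = 11110
Bit 0 of A is 1, so AND-ing with the mask clears it to 0.
  10011
& 11110
-------
  10010

Answer: 10010 (18)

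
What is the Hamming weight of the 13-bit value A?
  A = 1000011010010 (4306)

1000011010010
1-bits at positions (from bit 0 = LSB): 1, 4, 6, 7, 12
Count = 5

Answer: 5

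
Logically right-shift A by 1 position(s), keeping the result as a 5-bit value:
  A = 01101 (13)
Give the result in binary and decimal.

Logical shift right by 1: drop the bottom 1 bit(s), prepend 1 zero(s) on the left.
  01101  ->  keep [0110], discard [1], prepend 0
= 00110

Answer: 00110 (6)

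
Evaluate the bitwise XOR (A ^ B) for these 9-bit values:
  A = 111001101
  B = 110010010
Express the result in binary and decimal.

Apply ^ to each column (1 where bits differ):
  111001101
^ 110010010
-----------
  001011111

Answer: 001011111 (95)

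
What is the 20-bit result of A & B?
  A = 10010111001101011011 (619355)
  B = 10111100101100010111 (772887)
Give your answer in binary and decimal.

Apply & to each column (1 only where both bits are 1):
  10010111001101011011
& 10111100101100010111
----------------------
  10010100001100010011

Answer: 10010100001100010011 (606995)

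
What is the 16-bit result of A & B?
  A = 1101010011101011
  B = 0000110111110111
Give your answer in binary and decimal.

Apply & to each column (1 only where both bits are 1):
  1101010011101011
& 0000110111110111
------------------
  0000010011100011

Answer: 0000010011100011 (1251)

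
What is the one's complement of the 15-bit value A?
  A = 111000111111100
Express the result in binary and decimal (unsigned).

Flip each bit (0->1, 1->0):
  111000111111100
  000111000000011

Answer: 000111000000011 (3587)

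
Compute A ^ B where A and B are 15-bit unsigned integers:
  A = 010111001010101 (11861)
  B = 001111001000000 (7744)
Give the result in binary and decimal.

Apply ^ to each column (1 where bits differ):
  010111001010101
^ 001111001000000
-----------------
  011000000010101

Answer: 011000000010101 (12309)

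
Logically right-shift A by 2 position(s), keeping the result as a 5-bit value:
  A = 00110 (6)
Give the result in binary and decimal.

Logical shift right by 2: drop the bottom 2 bit(s), prepend 2 zero(s) on the left.
  00110  ->  keep [001], discard [10], prepend 00
= 00001

Answer: 00001 (1)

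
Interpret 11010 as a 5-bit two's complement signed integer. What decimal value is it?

MSB is 1, so the value is negative. Find the magnitude:
1. Invert bits:  00101
2. Add 1:        00110  = 6
3. Apply sign:   -6

Answer: -6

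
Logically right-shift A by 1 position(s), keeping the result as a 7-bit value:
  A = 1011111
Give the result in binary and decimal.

Logical shift right by 1: drop the bottom 1 bit(s), prepend 1 zero(s) on the left.
  1011111  ->  keep [101111], discard [1], prepend 0
= 0101111

Answer: 0101111 (47)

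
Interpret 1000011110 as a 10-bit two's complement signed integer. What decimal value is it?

MSB is 1, so the value is negative. Find the magnitude:
1. Invert bits:  0111100001
2. Add 1:        0111100010  = 482
3. Apply sign:   -482

Answer: -482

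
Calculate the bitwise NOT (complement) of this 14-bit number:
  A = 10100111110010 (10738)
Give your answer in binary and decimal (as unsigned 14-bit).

Flip each bit (0->1, 1->0):
  10100111110010
  01011000001101

Answer: 01011000001101 (5645)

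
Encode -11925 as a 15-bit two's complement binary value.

1. Binary of +11925:  010111010010101
2. Invert bits:     101000101101010
3. Add 1:           101000101101011

Answer: 101000101101011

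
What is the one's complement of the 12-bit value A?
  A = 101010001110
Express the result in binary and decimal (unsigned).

Flip each bit (0->1, 1->0):
  101010001110
  010101110001

Answer: 010101110001 (1393)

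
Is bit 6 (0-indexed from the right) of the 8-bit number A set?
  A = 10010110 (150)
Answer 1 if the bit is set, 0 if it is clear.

Bit 6 is the 7th from the right.
  10010110
   ^
That bit is 0.

Answer: 0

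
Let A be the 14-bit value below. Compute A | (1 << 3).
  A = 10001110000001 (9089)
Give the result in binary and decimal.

Mask = 1 << 3 = 00000000001000
Bit 3 of A is 0, so OR-ing with the mask flips it to 1.
  10001110000001
| 00000000001000
----------------
  10001110001001

Answer: 10001110001001 (9097)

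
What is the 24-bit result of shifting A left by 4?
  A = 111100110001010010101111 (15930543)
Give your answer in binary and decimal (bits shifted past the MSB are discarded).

Shift left by 4: drop the top 4 bit(s), append 4 zero(s) on the right.
  111100110001010010101111  ->  discard [1111], keep [00110001010010101111], append 0000
= 001100010100101011110000

Answer: 001100010100101011110000 (3230448)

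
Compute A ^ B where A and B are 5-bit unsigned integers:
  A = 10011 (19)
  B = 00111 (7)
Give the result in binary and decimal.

Apply ^ to each column (1 where bits differ):
  10011
^ 00111
-------
  10100

Answer: 10100 (20)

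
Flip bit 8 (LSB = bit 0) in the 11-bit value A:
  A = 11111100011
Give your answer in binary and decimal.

Mask = 1 << 8 = 00100000000
Bit 8 of A is 1; XOR with the mask flips it to 0.
  11111100011
^ 00100000000
-------------
  11011100011

Answer: 11011100011 (1763)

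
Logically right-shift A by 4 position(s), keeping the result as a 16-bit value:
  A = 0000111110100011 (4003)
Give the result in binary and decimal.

Logical shift right by 4: drop the bottom 4 bit(s), prepend 4 zero(s) on the left.
  0000111110100011  ->  keep [000011111010], discard [0011], prepend 0000
= 0000000011111010

Answer: 0000000011111010 (250)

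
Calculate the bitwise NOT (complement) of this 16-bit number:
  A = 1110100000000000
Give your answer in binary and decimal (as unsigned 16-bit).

Flip each bit (0->1, 1->0):
  1110100000000000
  0001011111111111

Answer: 0001011111111111 (6143)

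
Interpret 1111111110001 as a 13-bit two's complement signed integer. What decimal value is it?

MSB is 1, so the value is negative. Find the magnitude:
1. Invert bits:  0000000001110
2. Add 1:        0000000001111  = 15
3. Apply sign:   -15

Answer: -15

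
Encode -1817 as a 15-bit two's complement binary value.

1. Binary of +1817:  000011100011001
2. Invert bits:     111100011100110
3. Add 1:           111100011100111

Answer: 111100011100111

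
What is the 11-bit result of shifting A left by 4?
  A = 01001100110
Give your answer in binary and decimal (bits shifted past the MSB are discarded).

Shift left by 4: drop the top 4 bit(s), append 4 zero(s) on the right.
  01001100110  ->  discard [0100], keep [1100110], append 0000
= 11001100000

Answer: 11001100000 (1632)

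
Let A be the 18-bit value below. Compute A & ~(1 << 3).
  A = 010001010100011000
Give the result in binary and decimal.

Mask = ~(1 << 3) = 111111111111110111
Bit 3 of A is 1, so AND-ing with the mask clears it to 0.
  010001010100011000
& 111111111111110111
--------------------
  010001010100010000

Answer: 010001010100010000 (70928)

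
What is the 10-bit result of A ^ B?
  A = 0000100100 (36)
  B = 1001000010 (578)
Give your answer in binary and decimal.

Apply ^ to each column (1 where bits differ):
  0000100100
^ 1001000010
------------
  1001100110

Answer: 1001100110 (614)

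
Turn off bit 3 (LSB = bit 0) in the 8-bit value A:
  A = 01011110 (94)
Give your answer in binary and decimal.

Mask = ~(1 << 3) = 11110111
Bit 3 of A is 1, so AND-ing with the mask clears it to 0.
  01011110
& 11110111
----------
  01010110

Answer: 01010110 (86)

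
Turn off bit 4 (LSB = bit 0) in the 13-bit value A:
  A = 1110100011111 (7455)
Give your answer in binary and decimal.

Mask = ~(1 << 4) = 1111111101111
Bit 4 of A is 1, so AND-ing with the mask clears it to 0.
  1110100011111
& 1111111101111
---------------
  1110100001111

Answer: 1110100001111 (7439)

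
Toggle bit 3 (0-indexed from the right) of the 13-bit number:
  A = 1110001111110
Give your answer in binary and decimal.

Mask = 1 << 3 = 0000000001000
Bit 3 of A is 1; XOR with the mask flips it to 0.
  1110001111110
^ 0000000001000
---------------
  1110001110110

Answer: 1110001110110 (7286)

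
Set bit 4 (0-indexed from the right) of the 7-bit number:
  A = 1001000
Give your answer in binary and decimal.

Mask = 1 << 4 = 0010000
Bit 4 of A is 0, so OR-ing with the mask flips it to 1.
  1001000
| 0010000
---------
  1011000

Answer: 1011000 (88)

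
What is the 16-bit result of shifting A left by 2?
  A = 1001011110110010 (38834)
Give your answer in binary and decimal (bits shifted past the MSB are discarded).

Shift left by 2: drop the top 2 bit(s), append 2 zero(s) on the right.
  1001011110110010  ->  discard [10], keep [01011110110010], append 00
= 0101111011001000

Answer: 0101111011001000 (24264)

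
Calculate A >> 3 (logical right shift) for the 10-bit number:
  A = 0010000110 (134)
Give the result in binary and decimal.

Logical shift right by 3: drop the bottom 3 bit(s), prepend 3 zero(s) on the left.
  0010000110  ->  keep [0010000], discard [110], prepend 000
= 0000010000

Answer: 0000010000 (16)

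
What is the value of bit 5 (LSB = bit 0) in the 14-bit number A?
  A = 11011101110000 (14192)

Bit 5 is the 6th from the right.
  11011101110000
          ^
That bit is 1.

Answer: 1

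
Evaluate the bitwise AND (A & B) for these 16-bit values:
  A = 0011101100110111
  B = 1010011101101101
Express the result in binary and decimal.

Apply & to each column (1 only where both bits are 1):
  0011101100110111
& 1010011101101101
------------------
  0010001100100101

Answer: 0010001100100101 (8997)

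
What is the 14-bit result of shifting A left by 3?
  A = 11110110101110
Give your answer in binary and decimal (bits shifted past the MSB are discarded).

Shift left by 3: drop the top 3 bit(s), append 3 zero(s) on the right.
  11110110101110  ->  discard [111], keep [10110101110], append 000
= 10110101110000

Answer: 10110101110000 (11632)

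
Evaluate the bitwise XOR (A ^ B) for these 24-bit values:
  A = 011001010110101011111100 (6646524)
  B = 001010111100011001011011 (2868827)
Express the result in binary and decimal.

Apply ^ to each column (1 where bits differ):
  011001010110101011111100
^ 001010111100011001011011
--------------------------
  010011101010110010100111

Answer: 010011101010110010100111 (5156007)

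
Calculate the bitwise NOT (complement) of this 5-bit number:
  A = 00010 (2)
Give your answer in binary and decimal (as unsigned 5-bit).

Flip each bit (0->1, 1->0):
  00010
  11101

Answer: 11101 (29)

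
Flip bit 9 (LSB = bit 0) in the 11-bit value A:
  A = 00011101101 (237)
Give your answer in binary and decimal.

Mask = 1 << 9 = 01000000000
Bit 9 of A is 0; XOR with the mask flips it to 1.
  00011101101
^ 01000000000
-------------
  01011101101

Answer: 01011101101 (749)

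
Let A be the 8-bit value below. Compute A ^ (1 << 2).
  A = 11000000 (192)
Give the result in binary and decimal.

Mask = 1 << 2 = 00000100
Bit 2 of A is 0; XOR with the mask flips it to 1.
  11000000
^ 00000100
----------
  11000100

Answer: 11000100 (196)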